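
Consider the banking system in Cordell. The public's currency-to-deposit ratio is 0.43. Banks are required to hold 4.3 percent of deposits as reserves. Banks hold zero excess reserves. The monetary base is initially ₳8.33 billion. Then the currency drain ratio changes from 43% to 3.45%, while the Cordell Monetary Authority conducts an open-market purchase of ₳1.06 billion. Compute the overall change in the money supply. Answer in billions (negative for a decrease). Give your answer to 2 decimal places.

₳100.16 billion

Before: m₁ = (1 + 0.43) / (0.043 + 0.43) ≈ 3.0233, MB₁ = 8.33, so M₁ = 3.0233 × 8.33 ≈ 25.1841 billion.
After: m₂ = (1 + 0.0345) / (0.043 + 0.0345) ≈ 13.3484, MB₂ = 8.33 + 1.06 = 9.39, so M₂ = 13.3484 × 9.39 ≈ 125.3415 billion.
ΔM = M₂ − M₁ = 125.3415 − 25.1841 = 100.1574 billion.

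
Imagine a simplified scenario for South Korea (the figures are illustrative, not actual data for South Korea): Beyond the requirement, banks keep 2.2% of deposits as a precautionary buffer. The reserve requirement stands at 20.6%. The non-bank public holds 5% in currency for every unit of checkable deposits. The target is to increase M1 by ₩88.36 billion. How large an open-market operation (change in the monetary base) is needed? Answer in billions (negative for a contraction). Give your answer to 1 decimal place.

The money multiplier is m = (1 + c) / (rr + e + c) = (1 + 0.05) / (0.206 + 0.022 + 0.05) ≈ 3.7770.
ΔMB = ΔM / m = (+88.36) / 3.7770 ≈ 23.3942 billion.

₩23.4 billion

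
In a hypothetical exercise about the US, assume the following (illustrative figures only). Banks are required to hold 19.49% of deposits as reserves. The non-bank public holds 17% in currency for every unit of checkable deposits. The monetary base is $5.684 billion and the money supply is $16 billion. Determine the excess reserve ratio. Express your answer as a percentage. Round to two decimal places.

5.07%

Using m = M/MB = 16/5.684 ≈ 2.814919. Since m = (1 + c)/(c + rr + e), the denominator satisfies c + rr + e = (1 + c)/m = (1 + 0.17) / 2.814919 ≈ 0.415643.
With c = 0.17 and rr = 0.1949, the excess reserve ratio is 0.415643 − 0.17 − 0.1949 = 0.050743.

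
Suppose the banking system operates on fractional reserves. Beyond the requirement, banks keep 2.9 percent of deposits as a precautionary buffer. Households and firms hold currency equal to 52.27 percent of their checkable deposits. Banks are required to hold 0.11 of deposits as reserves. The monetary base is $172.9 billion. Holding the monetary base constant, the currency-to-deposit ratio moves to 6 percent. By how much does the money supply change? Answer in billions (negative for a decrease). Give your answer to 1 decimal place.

Initially m₁ = (1 + 0.5227) / (0.11 + 0.029 + 0.5227) ≈ 2.30119, so M₁ = 2.30119 × 172.9 ≈ 397.8758 billion.
After the change m₂ = (1 + 0.06) / (0.11 + 0.029 + 0.06) ≈ 5.32663, so M₂ = 5.32663 × 172.9 ≈ 920.9743 billion.
ΔM = M₂ − M₁ = 920.9743 − 397.8758 = 523.0985 billion.

$523.1 billion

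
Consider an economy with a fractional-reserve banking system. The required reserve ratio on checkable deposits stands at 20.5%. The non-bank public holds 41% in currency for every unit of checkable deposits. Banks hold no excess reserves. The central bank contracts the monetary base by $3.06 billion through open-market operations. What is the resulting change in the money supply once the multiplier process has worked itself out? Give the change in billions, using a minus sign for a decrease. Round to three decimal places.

-7.016 billion

The money multiplier is m = (1 + c) / (rr + c) = (1 + 0.41) / (0.205 + 0.41) ≈ 2.29268.
The sale removes 3.06 billion of base, so ΔM = m × ΔMB = 2.29268 × (−3.06) ≈ -7.0156 billion.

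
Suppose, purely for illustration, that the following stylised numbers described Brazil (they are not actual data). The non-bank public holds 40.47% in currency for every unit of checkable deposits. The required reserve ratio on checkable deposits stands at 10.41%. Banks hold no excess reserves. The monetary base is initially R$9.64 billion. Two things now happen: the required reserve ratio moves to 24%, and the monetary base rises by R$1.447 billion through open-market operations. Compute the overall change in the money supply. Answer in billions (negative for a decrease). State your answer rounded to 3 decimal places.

Before: m₁ = (1 + 0.4047) / (0.1041 + 0.4047) ≈ 2.760810, MB₁ = 9.64, so M₁ = 2.760810 × 9.64 ≈ 26.6142 billion.
After: m₂ = (1 + 0.4047) / (0.24 + 0.4047) ≈ 2.178843, MB₂ = 9.64 + 1.447 = 11.087, so M₂ = 2.178843 × 11.087 ≈ 24.1568 billion.
ΔM = M₂ − M₁ = 24.1568 − 26.6142 = -2.4574 billion.

-2.457 billion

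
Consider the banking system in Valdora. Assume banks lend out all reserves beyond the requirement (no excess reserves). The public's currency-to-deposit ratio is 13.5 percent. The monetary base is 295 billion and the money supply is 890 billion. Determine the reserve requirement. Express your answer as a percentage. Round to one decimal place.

Using m = M/MB = 890/295 ≈ 3.016949. Since m = (1 + c)/(c + rr + e), the denominator satisfies c + rr + e = (1 + c)/m = (1 + 0.135) / 3.016949 ≈ 0.376208.
With c = 0.135 and e = 0, the reserve requirement is 0.376208 − 0.135 − 0 = 0.241208.

24.1%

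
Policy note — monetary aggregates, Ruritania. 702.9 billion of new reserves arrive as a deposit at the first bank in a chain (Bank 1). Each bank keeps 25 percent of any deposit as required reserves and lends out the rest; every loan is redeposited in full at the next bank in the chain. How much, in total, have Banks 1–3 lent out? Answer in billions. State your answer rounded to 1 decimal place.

Bank i lends (1 − rr)^i of the original deposit: Bank 1 lends 702.9·0.7500 = 527.1750, Bank 2 lends 702.9·0.7500² ≈ 395.3812, and so on.
Summing a geometric series: total = 702.9·[0.7500·(1 − 0.7500^3) / (1 − 0.7500)] ≈ 1219.0922 billion.

1219.1 billion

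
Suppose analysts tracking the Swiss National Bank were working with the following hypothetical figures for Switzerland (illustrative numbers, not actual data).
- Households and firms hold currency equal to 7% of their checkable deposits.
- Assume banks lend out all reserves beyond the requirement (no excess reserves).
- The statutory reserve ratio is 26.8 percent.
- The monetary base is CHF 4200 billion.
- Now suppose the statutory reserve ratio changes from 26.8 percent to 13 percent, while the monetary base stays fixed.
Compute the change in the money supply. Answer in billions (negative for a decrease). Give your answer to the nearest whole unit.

CHF 9174 billion

Initially m₁ = (1 + 0.07) / (0.268 + 0.07) ≈ 3.16568, so M₁ = 3.16568 × 4200 = 13295.856 billion.
After the change m₂ = (1 + 0.07) / (0.13 + 0.07) = 5.35, so M₂ = 5.35 × 4200 = 22470 billion.
ΔM = M₂ − M₁ = 22470 − 13295.856 = 9174.144 billion.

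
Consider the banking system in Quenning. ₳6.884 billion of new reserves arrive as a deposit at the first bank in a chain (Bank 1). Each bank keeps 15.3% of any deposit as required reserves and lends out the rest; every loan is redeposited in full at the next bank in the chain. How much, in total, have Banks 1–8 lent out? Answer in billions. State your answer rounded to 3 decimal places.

₳28.015 billion

Bank i lends (1 − rr)^i of the original deposit: Bank 1 lends 6.884·0.8470 ≈ 5.8307, Bank 2 lends 6.884·0.8470² ≈ 4.9386, and so on.
Summing a geometric series: total = 6.884·[0.8470·(1 − 0.8470^8) / (1 − 0.8470)] ≈ 28.0146 billion.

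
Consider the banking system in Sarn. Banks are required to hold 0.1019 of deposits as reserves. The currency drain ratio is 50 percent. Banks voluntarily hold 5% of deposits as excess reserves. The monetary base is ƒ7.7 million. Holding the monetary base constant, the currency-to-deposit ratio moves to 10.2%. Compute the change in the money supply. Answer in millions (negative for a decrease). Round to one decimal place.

Initially m₁ = (1 + 0.5) / (0.1019 + 0.05 + 0.5) ≈ 2.3010, so M₁ = 2.3010 × 7.7 = 17.7177 million.
After the change m₂ = (1 + 0.102) / (0.1019 + 0.05 + 0.102) ≈ 4.3403, so M₂ = 4.3403 × 7.7 ≈ 33.4203 million.
ΔM = M₂ − M₁ = 33.4203 − 17.7177 = 15.7026 million.

ƒ15.7 million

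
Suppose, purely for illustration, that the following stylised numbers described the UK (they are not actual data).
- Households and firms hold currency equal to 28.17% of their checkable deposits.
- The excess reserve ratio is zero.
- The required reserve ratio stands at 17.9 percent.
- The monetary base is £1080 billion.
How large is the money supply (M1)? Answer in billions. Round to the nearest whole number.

The money multiplier is m = (1 + c) / (rr + c) = (1 + 0.2817) / (0.179 + 0.2817) ≈ 2.78207.
So M = m × MB = 2.78207 × 1080 = 3004.6356 billion.

£3005 billion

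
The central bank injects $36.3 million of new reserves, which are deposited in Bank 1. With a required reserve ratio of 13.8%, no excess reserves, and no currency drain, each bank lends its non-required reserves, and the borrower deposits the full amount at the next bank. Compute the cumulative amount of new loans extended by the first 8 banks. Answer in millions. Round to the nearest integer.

Bank i lends (1 − rr)^i of the original deposit: Bank 1 lends 36.3·0.8620 = 31.2906, Bank 2 lends 36.3·0.8620² ≈ 26.9725, and so on.
Summing a geometric series: total = 36.3·[0.8620·(1 − 0.8620^8) / (1 − 0.8620)] ≈ 157.6252 million.

$158 million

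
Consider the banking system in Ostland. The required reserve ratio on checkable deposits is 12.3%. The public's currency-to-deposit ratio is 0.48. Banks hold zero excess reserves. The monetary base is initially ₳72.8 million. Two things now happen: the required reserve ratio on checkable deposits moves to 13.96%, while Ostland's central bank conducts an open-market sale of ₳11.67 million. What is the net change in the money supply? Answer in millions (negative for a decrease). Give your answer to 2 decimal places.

-32.66 million

Before: m₁ = (1 + 0.48) / (0.123 + 0.48) ≈ 2.45439, MB₁ = 72.8, so M₁ = 2.45439 × 72.8 ≈ 178.6796 million.
After: m₂ = (1 + 0.48) / (0.1396 + 0.48) ≈ 2.38864, MB₂ = 72.8 − 11.67 = 61.13, so M₂ = 2.38864 × 61.13 ≈ 146.0176 million.
ΔM = M₂ − M₁ = 146.0176 − 178.6796 = -32.662 million.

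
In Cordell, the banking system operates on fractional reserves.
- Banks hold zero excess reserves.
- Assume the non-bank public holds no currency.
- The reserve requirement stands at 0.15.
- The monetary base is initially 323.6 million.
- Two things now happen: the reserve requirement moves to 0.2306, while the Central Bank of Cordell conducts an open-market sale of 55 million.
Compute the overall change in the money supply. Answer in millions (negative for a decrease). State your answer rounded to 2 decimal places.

Before: m₁ = 1 / (0.15) ≈ 6.666667, MB₁ = 323.6, so M₁ = 6.666667 × 323.6 ≈ 2157.3334 million.
After: m₂ = 1 / (0.2306) ≈ 4.336513, MB₂ = 323.6 − 55 = 268.6, so M₂ = 4.336513 × 268.6 ≈ 1164.7874 million.
ΔM = M₂ − M₁ = 1164.7874 − 2157.3334 = -992.546 million.

-992.55 million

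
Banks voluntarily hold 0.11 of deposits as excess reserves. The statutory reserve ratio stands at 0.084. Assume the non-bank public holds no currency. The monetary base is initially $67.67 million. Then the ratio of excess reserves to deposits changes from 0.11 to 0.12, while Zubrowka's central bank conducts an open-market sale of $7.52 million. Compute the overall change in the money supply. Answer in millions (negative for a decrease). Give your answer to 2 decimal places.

-53.96 million

Before: m₁ = 1 / (0.084 + 0.11) ≈ 5.15464, MB₁ = 67.67, so M₁ = 5.15464 × 67.67 ≈ 348.8145 million.
After: m₂ = 1 / (0.084 + 0.12) ≈ 4.90196, MB₂ = 67.67 − 7.52 = 60.15, so M₂ = 4.90196 × 60.15 ≈ 294.8529 million.
ΔM = M₂ − M₁ = 294.8529 − 348.8145 = -53.9616 million.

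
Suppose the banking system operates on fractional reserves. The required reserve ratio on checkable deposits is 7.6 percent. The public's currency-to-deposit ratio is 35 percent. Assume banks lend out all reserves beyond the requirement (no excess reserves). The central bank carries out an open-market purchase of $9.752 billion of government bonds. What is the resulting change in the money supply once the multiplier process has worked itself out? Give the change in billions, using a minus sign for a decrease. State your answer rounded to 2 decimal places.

$30.90 billion

The money multiplier is m = (1 + c) / (rr + c) = (1 + 0.35) / (0.076 + 0.35) ≈ 3.1690.
The purchase adds 9.752 billion of base, so ΔM = m × ΔMB = 3.1690 × (+9.752) ≈ 30.9041 billion.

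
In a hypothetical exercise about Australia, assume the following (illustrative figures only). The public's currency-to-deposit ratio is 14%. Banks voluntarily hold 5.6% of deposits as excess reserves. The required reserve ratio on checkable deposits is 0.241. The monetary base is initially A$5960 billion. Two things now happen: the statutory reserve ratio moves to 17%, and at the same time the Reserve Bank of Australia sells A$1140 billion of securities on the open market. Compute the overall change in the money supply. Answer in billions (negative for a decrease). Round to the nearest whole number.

-535 billion

Before: m₁ = (1 + 0.14) / (0.241 + 0.056 + 0.14) ≈ 2.60870, MB₁ = 5960, so M₁ = 2.60870 × 5960 = 15547.852 billion.
After: m₂ = (1 + 0.14) / (0.17 + 0.056 + 0.14) ≈ 3.11475, MB₂ = 5960 − 1140 = 4820, so M₂ = 3.11475 × 4820 = 15013.095 billion.
ΔM = M₂ − M₁ = 15013.095 − 15547.852 = -534.757 billion.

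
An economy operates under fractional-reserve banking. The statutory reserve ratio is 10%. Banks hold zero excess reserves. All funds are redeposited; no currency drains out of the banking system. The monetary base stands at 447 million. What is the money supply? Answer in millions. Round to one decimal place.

4470.0 million

With no currency drain or excess reserves, the money multiplier is m = 1/rr = 1/0.1 = 10.
Money supply M = m × MB = 10 × 447 = 4470 million.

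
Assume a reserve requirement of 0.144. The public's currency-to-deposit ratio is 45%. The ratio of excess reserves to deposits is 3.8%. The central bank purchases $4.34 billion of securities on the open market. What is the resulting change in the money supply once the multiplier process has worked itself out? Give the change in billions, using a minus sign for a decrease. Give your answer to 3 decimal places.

The money multiplier is m = (1 + c) / (rr + e + c) = (1 + 0.45) / (0.144 + 0.038 + 0.45) ≈ 2.29430.
The purchase adds 4.34 billion of base, so ΔM = m × ΔMB = 2.29430 × (+4.34) ≈ 9.9573 billion.

$9.957 billion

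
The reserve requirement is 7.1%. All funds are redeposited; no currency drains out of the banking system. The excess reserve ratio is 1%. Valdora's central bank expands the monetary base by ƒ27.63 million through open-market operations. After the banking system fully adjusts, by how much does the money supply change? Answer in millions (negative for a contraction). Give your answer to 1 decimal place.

ƒ341.1 million

The money multiplier is m = 1 / (rr + e) = 1 / (0.071 + 0.01) ≈ 12.3457.
The purchase adds 27.63 million of base, so ΔM = m × ΔMB = 12.3457 × (+27.63) ≈ 341.1117 million.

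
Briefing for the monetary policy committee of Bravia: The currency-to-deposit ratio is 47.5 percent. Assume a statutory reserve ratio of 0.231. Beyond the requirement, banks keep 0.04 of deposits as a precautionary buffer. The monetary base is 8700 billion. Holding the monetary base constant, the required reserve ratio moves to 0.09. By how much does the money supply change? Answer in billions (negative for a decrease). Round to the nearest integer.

Initially m₁ = (1 + 0.475) / (0.231 + 0.04 + 0.475) ≈ 1.97721, so M₁ = 1.97721 × 8700 = 17201.727 billion.
After the change m₂ = (1 + 0.475) / (0.09 + 0.04 + 0.475) ≈ 2.43802, so M₂ = 2.43802 × 8700 = 21210.774 billion.
ΔM = M₂ − M₁ = 21210.774 − 17201.727 = 4009.047 billion.

4009 billion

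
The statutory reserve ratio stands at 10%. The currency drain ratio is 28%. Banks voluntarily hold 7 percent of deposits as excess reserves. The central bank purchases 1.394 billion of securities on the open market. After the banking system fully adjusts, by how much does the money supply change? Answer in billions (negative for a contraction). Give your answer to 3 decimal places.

The money multiplier is m = (1 + c) / (rr + e + c) = (1 + 0.28) / (0.1 + 0.07 + 0.28) ≈ 2.84444.
The purchase adds 1.394 billion of base, so ΔM = m × ΔMB = 2.84444 × (+1.394) ≈ 3.9651 billion.

3.965 billion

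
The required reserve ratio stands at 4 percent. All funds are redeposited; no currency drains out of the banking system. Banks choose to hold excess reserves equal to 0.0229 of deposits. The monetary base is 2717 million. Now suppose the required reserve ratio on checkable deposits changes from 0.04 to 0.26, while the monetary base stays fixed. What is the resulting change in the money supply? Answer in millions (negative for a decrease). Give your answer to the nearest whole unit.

-33591 million

Initially m₁ = 1 / (0.04 + 0.0229) ≈ 15.89825, so M₁ = 15.89825 × 2717 ≈ 43195.5453 million.
After the change m₂ = 1 / (0.26 + 0.0229) ≈ 3.53482, so M₂ = 3.53482 × 2717 ≈ 9604.1059 million.
ΔM = M₂ − M₁ = 9604.1059 − 43195.5453 = -33591.4394 million.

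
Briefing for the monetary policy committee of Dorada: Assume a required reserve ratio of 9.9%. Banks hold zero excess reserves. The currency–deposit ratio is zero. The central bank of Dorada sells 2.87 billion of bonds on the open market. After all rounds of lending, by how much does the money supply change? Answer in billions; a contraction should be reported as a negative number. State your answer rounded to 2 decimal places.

-28.99 billion

The simple money multiplier is m = 1/rr = 1/0.099 ≈ 10.1010.
An open-market sale reduces the monetary base by 2.87 billion, so ΔM = m × ΔMB = 10.1010 × (−2.87) ≈ -28.9899 billion.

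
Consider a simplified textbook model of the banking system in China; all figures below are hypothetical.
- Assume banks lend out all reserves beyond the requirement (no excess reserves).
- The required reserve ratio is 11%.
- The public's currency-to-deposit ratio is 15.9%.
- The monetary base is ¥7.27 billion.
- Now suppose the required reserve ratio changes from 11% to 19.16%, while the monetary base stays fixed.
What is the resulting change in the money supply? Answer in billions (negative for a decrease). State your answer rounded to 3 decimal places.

Initially m₁ = (1 + 0.159) / (0.11 + 0.159) ≈ 4.30855, so M₁ = 4.30855 × 7.27 ≈ 31.3232 billion.
After the change m₂ = (1 + 0.159) / (0.1916 + 0.159) ≈ 3.30576, so M₂ = 3.30576 × 7.27 ≈ 24.0329 billion.
ΔM = M₂ − M₁ = 24.0329 − 31.3232 = -7.2903 billion.

-7.290 billion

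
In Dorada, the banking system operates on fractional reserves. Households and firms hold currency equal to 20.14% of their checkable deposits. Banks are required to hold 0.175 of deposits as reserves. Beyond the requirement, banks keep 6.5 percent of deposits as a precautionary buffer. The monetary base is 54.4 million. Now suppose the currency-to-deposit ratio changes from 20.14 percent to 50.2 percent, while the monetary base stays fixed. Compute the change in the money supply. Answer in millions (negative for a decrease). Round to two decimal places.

Initially m₁ = (1 + 0.2014) / (0.175 + 0.065 + 0.2014) ≈ 2.72179, so M₁ = 2.72179 × 54.4 ≈ 148.0654 million.
After the change m₂ = (1 + 0.502) / (0.175 + 0.065 + 0.502) ≈ 2.02426, so M₂ = 2.02426 × 54.4 ≈ 110.1197 million.
ΔM = M₂ − M₁ = 110.1197 − 148.0654 = -37.9457 million.

-37.95 million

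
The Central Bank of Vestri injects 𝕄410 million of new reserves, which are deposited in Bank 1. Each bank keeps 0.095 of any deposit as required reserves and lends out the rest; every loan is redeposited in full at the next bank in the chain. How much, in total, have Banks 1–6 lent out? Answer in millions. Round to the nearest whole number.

𝕄1760 million

Bank i lends (1 − rr)^i of the original deposit: Bank 1 lends 410·0.9050 = 371.0500, Bank 2 lends 410·0.9050² ≈ 335.8003, and so on.
Summing a geometric series: total = 410·[0.9050·(1 − 0.9050^6) / (1 − 0.9050)] ≈ 1759.9348 million.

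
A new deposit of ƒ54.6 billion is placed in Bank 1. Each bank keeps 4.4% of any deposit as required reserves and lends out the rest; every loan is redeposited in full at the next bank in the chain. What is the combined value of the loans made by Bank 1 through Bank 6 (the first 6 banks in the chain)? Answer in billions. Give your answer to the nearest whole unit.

Bank i lends (1 − rr)^i of the original deposit: Bank 1 lends 54.6·0.9560 = 52.1976, Bank 2 lends 54.6·0.9560² ≈ 49.9009, and so on.
Summing a geometric series: total = 54.6·[0.9560·(1 − 0.9560^6) / (1 − 0.9560)] ≈ 280.6907 billion.

ƒ281 billion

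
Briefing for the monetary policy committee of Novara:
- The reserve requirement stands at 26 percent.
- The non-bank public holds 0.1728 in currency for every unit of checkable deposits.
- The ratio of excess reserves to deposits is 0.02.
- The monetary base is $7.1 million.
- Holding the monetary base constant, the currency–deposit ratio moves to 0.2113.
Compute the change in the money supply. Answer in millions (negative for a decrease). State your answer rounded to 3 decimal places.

Initially m₁ = (1 + 0.1728) / (0.26 + 0.02 + 0.1728) ≈ 2.59011, so M₁ = 2.59011 × 7.1 ≈ 18.3898 million.
After the change m₂ = (1 + 0.2113) / (0.26 + 0.02 + 0.2113) ≈ 2.46550, so M₂ = 2.46550 × 7.1 ≈ 17.5051 million.
ΔM = M₂ − M₁ = 17.5051 − 18.3898 = -0.8847 million.

-0.885 million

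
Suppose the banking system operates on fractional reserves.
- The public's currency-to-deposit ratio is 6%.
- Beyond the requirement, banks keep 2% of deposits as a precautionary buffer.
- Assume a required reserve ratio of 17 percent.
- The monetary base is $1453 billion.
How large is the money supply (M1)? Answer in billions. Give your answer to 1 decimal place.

The money multiplier is m = (1 + c) / (rr + e + c) = (1 + 0.06) / (0.17 + 0.02 + 0.06) = 4.24.
So M = m × MB = 4.24 × 1453 = 6160.72 billion.

$6160.7 billion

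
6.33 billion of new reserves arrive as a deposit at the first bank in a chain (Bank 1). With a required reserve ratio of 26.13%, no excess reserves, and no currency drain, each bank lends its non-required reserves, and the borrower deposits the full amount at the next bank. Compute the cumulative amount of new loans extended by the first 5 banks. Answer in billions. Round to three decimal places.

Bank i lends (1 − rr)^i of the original deposit: Bank 1 lends 6.33·0.7387 ≈ 4.6760, Bank 2 lends 6.33·0.7387² ≈ 3.4541, and so on.
Summing a geometric series: total = 6.33·[0.7387·(1 − 0.7387^5) / (1 − 0.7387)] ≈ 13.9589 billion.

13.959 billion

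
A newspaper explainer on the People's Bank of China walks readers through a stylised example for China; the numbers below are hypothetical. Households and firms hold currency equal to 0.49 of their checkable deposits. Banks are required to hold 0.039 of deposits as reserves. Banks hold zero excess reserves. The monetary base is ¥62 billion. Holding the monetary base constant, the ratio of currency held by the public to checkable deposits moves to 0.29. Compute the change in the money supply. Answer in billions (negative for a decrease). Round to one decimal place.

Initially m₁ = (1 + 0.49) / (0.039 + 0.49) ≈ 2.8166, so M₁ = 2.8166 × 62 = 174.6292 billion.
After the change m₂ = (1 + 0.29) / (0.039 + 0.29) ≈ 3.9210, so M₂ = 3.9210 × 62 = 243.102 billion.
ΔM = M₂ − M₁ = 243.102 − 174.6292 = 68.4728 billion.

¥68.5 billion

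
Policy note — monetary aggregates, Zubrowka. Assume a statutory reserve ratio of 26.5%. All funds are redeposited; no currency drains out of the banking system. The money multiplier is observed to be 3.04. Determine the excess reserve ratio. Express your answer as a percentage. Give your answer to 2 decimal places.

Using m = 3.04. Since m = (1 + c)/(c + rr + e), the denominator satisfies c + rr + e = (1 + c)/m = (1 + 0) / 3.04 ≈ 0.328947.
With c = 0 and rr = 0.265, the excess reserve ratio is 0.328947 − 0 − 0.265 = 0.063947.

6.39%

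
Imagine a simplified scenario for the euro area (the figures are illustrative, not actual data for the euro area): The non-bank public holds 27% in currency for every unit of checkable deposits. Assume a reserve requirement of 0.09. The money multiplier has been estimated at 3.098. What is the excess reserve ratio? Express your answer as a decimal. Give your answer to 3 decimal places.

Using m = 3.098. Since m = (1 + c)/(c + rr + e), the denominator satisfies c + rr + e = (1 + c)/m = (1 + 0.27) / 3.098 ≈ 0.409942.
With c = 0.27 and rr = 0.09, the excess reserve ratio is 0.409942 − 0.27 − 0.09 = 0.049942.

0.050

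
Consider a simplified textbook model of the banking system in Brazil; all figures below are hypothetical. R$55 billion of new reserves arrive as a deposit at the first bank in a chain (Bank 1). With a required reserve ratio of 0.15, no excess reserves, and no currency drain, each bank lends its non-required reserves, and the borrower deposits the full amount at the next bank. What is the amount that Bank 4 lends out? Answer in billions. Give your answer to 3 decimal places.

Each bank lends a fraction (1 − rr) = 0.8500 of the deposit it receives, so Bank 4 receives 55·0.8500^3 and lends 55·0.8500^4 ≈ 28.7103 billion.

R$28.710 billion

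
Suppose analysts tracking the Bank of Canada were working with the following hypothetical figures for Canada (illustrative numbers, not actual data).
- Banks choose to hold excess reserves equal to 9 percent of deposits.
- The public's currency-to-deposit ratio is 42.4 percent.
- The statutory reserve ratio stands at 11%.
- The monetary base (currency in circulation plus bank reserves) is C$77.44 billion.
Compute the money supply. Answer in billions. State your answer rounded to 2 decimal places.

The money multiplier is m = (1 + c) / (rr + e + c) = (1 + 0.424) / (0.11 + 0.09 + 0.424) ≈ 2.28205.
So M = m × MB = 2.28205 × 77.44 ≈ 176.722 billion.

C$176.72 billion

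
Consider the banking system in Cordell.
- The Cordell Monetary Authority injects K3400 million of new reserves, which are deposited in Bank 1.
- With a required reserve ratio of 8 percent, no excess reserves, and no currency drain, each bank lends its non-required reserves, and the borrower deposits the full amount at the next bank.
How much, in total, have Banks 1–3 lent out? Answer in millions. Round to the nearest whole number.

K8653 million

Bank i lends (1 − rr)^i of the original deposit: Bank 1 lends 3400·0.9200 = 3128.0000, Bank 2 lends 3400·0.9200² = 2877.7600, and so on.
Summing a geometric series: total = 3400·[0.9200·(1 − 0.9200^3) / (1 − 0.9200)] = 8653.2992 million.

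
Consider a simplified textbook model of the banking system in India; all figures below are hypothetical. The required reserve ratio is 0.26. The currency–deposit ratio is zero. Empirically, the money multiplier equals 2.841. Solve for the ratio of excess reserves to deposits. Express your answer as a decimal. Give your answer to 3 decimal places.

Using m = 2.841. Since m = (1 + c)/(c + rr + e), the denominator satisfies c + rr + e = (1 + c)/m = (1 + 0) / 2.841 ≈ 0.351989.
With c = 0 and rr = 0.26, the ratio of excess reserves to deposits is 0.351989 − 0 − 0.26 = 0.091989.

0.092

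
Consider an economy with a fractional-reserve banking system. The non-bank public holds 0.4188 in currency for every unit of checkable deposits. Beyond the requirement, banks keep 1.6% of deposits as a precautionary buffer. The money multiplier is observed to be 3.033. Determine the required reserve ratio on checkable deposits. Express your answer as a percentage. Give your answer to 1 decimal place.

3.3%

Using m = 3.033. Since m = (1 + c)/(c + rr + e), the denominator satisfies c + rr + e = (1 + c)/m = (1 + 0.4188) / 3.033 ≈ 0.467788.
With c = 0.4188 and e = 0.016, the required reserve ratio on checkable deposits is 0.467788 − 0.4188 − 0.016 = 0.032988.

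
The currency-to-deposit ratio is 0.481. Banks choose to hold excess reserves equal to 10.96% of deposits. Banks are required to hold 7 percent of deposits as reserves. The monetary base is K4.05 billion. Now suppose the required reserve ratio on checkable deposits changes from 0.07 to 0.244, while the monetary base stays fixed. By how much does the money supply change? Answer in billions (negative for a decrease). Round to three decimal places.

-1.893 billion

Initially m₁ = (1 + 0.481) / (0.07 + 0.1096 + 0.481) ≈ 2.24190, so M₁ = 2.24190 × 4.05 ≈ 9.0797 billion.
After the change m₂ = (1 + 0.481) / (0.244 + 0.1096 + 0.481) ≈ 1.77450, so M₂ = 1.77450 × 4.05 ≈ 7.1867 billion.
ΔM = M₂ − M₁ = 7.1867 − 9.0797 = -1.893 billion.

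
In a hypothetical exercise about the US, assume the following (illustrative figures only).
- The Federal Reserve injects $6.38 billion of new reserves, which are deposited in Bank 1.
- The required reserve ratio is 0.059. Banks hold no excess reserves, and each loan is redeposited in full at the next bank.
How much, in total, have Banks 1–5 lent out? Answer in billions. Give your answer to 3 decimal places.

Bank i lends (1 − rr)^i of the original deposit: Bank 1 lends 6.38·0.9410 ≈ 6.0036, Bank 2 lends 6.38·0.9410² ≈ 5.6494, and so on.
Summing a geometric series: total = 6.38·[0.9410·(1 − 0.9410^5) / (1 − 0.9410)] ≈ 26.6787 billion.

$26.679 billion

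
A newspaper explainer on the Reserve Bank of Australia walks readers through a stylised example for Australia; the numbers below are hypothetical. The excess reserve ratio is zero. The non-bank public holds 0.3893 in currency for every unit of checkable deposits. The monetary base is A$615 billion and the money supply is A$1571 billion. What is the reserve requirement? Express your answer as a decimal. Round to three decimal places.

0.155

Using m = M/MB = 1571/615 ≈ 2.554472. Since m = (1 + c)/(c + rr + e), the denominator satisfies c + rr + e = (1 + c)/m = (1 + 0.3893) / 2.554472 ≈ 0.543870.
With c = 0.3893 and e = 0, the reserve requirement is 0.543870 − 0.3893 − 0 = 0.15457.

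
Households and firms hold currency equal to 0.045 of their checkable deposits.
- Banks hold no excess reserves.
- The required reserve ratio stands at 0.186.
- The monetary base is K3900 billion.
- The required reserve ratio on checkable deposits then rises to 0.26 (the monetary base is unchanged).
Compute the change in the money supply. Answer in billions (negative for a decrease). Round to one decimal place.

Initially m₁ = (1 + 0.045) / (0.186 + 0.045) ≈ 4.523810, so M₁ = 4.523810 × 3900 = 17642.859 billion.
After the change m₂ = (1 + 0.045) / (0.26 + 0.045) ≈ 3.426230, so M₂ = 3.426230 × 3900 = 13362.297 billion.
ΔM = M₂ − M₁ = 13362.297 − 17642.859 = -4280.562 billion.

-4280.6 billion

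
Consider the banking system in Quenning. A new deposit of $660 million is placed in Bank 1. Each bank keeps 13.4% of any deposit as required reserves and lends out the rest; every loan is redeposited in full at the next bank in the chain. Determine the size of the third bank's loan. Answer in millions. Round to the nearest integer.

Each bank lends a fraction (1 − rr) = 0.8660 of the deposit it receives, so Bank 3 receives 660·0.8660^2 and lends 660·0.8660^3 ≈ 428.6449 million.

$429 million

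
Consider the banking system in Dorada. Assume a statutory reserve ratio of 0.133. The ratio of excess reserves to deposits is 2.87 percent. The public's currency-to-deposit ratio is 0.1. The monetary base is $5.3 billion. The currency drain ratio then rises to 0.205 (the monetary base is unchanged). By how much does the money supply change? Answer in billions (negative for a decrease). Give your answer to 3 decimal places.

Initially m₁ = (1 + 0.1) / (0.133 + 0.0287 + 0.1) ≈ 4.20329, so M₁ = 4.20329 × 5.3 ≈ 22.2774 billion.
After the change m₂ = (1 + 0.205) / (0.133 + 0.0287 + 0.205) ≈ 3.28606, so M₂ = 3.28606 × 5.3 ≈ 17.4161 billion.
ΔM = M₂ − M₁ = 17.4161 − 22.2774 = -4.8613 billion.

-4.861 billion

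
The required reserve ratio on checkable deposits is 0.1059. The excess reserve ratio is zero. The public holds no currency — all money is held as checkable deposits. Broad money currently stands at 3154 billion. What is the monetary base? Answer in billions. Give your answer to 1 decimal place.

With no currency drain and no excess reserves, the money multiplier is m = 1/rr = 1/0.1059 ≈ 9.442871.
The monetary base is MB = M / m = 3154 / 9.442871 ≈ 334.0086 billion.

334.0 billion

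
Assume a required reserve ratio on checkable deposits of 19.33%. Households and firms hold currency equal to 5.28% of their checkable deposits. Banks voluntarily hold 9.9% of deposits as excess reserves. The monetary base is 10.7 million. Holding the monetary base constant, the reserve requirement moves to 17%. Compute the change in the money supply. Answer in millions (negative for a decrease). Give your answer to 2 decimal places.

2.36 million

Initially m₁ = (1 + 0.0528) / (0.1933 + 0.099 + 0.0528) ≈ 3.05071, so M₁ = 3.05071 × 10.7 ≈ 32.6426 million.
After the change m₂ = (1 + 0.0528) / (0.17 + 0.099 + 0.0528) ≈ 3.27160, so M₂ = 3.27160 × 10.7 ≈ 35.0061 million.
ΔM = M₂ − M₁ = 35.0061 − 32.6426 = 2.3635 million.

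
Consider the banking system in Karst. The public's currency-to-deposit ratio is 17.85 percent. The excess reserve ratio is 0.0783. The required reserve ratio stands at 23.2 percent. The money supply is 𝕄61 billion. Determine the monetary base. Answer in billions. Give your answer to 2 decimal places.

𝕄25.30 billion

The money multiplier is m = (1 + c) / (rr + e + c) = (1 + 0.1785) / (0.232 + 0.0783 + 0.1785) ≈ 2.41101.
MB = M / m = 61 / 2.41101 ≈ 25.3006 billion.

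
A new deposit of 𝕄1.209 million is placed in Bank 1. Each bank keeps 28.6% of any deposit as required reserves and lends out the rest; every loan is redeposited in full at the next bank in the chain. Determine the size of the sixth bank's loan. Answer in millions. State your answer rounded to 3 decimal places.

𝕄0.160 million

Each bank lends a fraction (1 − rr) = 0.7140 of the deposit it receives, so Bank 6 receives 1.209·0.7140^5 and lends 1.209·0.7140^6 ≈ 0.1602 million.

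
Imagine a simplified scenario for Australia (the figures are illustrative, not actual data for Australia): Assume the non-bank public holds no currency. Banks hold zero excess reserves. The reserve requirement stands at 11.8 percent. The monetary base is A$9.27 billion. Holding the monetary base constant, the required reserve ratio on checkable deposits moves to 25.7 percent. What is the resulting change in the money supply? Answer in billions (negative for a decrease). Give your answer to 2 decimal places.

-42.49 billion

Initially m₁ = 1 / (0.118) ≈ 8.4746, so M₁ = 8.4746 × 9.27 ≈ 78.5595 billion.
After the change m₂ = 1 / (0.257) ≈ 3.8911, so M₂ = 3.8911 × 9.27 ≈ 36.0705 billion.
ΔM = M₂ − M₁ = 36.0705 − 78.5595 = -42.489 billion.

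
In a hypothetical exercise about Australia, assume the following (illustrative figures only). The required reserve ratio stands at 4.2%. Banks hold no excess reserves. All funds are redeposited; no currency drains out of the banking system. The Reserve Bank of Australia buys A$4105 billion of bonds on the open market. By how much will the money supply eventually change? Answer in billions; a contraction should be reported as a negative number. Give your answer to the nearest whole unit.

A$97738 billion

The simple money multiplier is m = 1/rr = 1/0.042 ≈ 23.80952.
An open-market purchase increases the monetary base by 4105 billion, so ΔM = m × ΔMB = 23.80952 × 4105 = 97738.0796 billion.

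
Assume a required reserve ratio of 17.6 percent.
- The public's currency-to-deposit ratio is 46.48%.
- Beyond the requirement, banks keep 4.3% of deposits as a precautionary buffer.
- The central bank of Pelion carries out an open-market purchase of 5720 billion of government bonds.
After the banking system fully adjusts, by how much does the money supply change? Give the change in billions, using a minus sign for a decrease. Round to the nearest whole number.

12253 billion

The money multiplier is m = (1 + c) / (rr + e + c) = (1 + 0.4648) / (0.176 + 0.043 + 0.4648) ≈ 2.14215.
The purchase adds 5720 billion of base, so ΔM = m × ΔMB = 2.14215 × (+5720) = 12253.098 billion.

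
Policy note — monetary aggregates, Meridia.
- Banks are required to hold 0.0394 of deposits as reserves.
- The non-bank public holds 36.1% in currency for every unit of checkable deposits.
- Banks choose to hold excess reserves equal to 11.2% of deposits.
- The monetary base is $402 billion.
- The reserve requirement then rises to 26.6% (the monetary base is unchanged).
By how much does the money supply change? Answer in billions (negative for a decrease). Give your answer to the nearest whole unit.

-327 billion

Initially m₁ = (1 + 0.361) / (0.0394 + 0.112 + 0.361) ≈ 2.6561, so M₁ = 2.6561 × 402 = 1067.7522 billion.
After the change m₂ = (1 + 0.361) / (0.266 + 0.112 + 0.361) ≈ 1.8417, so M₂ = 1.8417 × 402 = 740.3634 billion.
ΔM = M₂ − M₁ = 740.3634 − 1067.7522 = -327.3888 billion.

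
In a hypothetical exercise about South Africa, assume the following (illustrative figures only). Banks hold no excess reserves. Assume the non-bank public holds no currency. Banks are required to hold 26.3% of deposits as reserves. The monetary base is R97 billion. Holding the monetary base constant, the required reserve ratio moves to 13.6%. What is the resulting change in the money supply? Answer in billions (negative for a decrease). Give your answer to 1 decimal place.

Initially m₁ = 1 / (0.263) ≈ 3.8023, so M₁ = 3.8023 × 97 = 368.8231 billion.
After the change m₂ = 1 / (0.136) ≈ 7.3529, so M₂ = 7.3529 × 97 = 713.2313 billion.
ΔM = M₂ − M₁ = 713.2313 − 368.8231 = 344.4082 billion.

R344.4 billion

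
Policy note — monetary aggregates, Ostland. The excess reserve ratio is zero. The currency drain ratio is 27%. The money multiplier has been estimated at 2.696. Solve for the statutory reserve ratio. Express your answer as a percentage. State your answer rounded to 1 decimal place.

20.1%

Using m = 2.696. Since m = (1 + c)/(c + rr + e), the denominator satisfies c + rr + e = (1 + c)/m = (1 + 0.27) / 2.696 ≈ 0.471068.
With c = 0.27 and e = 0, the statutory reserve ratio is 0.471068 − 0.27 − 0 = 0.201068.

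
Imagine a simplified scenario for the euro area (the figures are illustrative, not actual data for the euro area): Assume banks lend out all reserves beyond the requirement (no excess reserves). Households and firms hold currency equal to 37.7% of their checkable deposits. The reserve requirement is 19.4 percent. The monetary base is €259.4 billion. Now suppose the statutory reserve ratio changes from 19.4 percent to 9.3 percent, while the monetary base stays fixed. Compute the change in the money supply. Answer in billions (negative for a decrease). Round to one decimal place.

Initially m₁ = (1 + 0.377) / (0.194 + 0.377) ≈ 2.41156, so M₁ = 2.41156 × 259.4 ≈ 625.5587 billion.
After the change m₂ = (1 + 0.377) / (0.093 + 0.377) ≈ 2.92979, so M₂ = 2.92979 × 259.4 ≈ 759.9875 billion.
ΔM = M₂ − M₁ = 759.9875 − 625.5587 = 134.4288 billion.

€134.4 billion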